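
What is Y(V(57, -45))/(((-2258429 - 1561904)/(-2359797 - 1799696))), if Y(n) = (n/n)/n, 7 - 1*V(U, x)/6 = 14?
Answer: -4159493/160453986 ≈ -0.025923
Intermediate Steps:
V(U, x) = -42 (V(U, x) = 42 - 6*14 = 42 - 84 = -42)
Y(n) = 1/n
Y(V(57, -45))/(((-2258429 - 1561904)/(-2359797 - 1799696))) = 1/((-42)*(((-2258429 - 1561904)/(-2359797 - 1799696)))) = -1/(42*((-3820333/(-4159493)))) = -1/(42*((-3820333*(-1/4159493)))) = -1/(42*3820333/4159493) = -1/42*4159493/3820333 = -4159493/160453986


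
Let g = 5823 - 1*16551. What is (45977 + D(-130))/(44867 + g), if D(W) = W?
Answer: 45847/34139 ≈ 1.3430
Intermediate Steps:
g = -10728 (g = 5823 - 16551 = -10728)
(45977 + D(-130))/(44867 + g) = (45977 - 130)/(44867 - 10728) = 45847/34139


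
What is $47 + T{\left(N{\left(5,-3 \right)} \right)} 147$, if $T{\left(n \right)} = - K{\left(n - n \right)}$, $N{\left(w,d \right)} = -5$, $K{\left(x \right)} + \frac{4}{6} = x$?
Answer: $145$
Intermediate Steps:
$K{\left(x \right)} = - \frac{2}{3} + x$
$T{\left(n \right)} = \frac{2}{3}$ ($T{\left(n \right)} = - (- \frac{2}{3} + \left(n - n\right)) = - (- \frac{2}{3} + 0) = \left(-1\right) \left(- \frac{2}{3}\right) = \frac{2}{3}$)
$47 + T{\left(N{\left(5,-3 \right)} \right)} 147 = 47 + \frac{2}{3} \cdot 147 = 47 + 98 = 145$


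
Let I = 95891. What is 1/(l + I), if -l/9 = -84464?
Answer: 1/856067 ≈ 1.1681e-6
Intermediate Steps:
l = 760176 (l = -9*(-84464) = 760176)
1/(l + I) = 1/(760176 + 95891) = 1/856067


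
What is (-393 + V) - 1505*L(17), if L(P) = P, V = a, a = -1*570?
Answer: -26548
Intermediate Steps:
a = -570
V = -570
(-393 + V) - 1505*L(17) = (-393 - 570) - 1505*17 = -963 - 25585 = -26548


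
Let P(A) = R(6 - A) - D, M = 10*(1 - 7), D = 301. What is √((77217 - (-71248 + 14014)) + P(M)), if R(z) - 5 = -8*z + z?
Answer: √133693 ≈ 365.64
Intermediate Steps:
R(z) = 5 - 7*z (R(z) = 5 + (-8*z + z) = 5 - 7*z)
M = -60 (M = 10*(-6) = -60)
P(A) = -338 + 7*A (P(A) = (5 - 7*(6 - A)) - 1*301 = (5 + (-42 + 7*A)) - 301 = (-37 + 7*A) - 301 = -338 + 7*A)
√((77217 - (-71248 + 14014)) + P(M)) = √((77217 - (-71248 + 14014)) + (-338 + 7*(-60))) = √((77217 - 1*(-57234)) + (-338 - 420)) = √((77217 + 57234) - 758) = √(134451 - 758) = √133693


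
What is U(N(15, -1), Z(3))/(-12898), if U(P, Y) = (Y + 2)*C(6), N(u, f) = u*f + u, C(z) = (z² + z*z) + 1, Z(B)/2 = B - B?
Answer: -73/6449 ≈ -0.011320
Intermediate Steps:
Z(B) = 0 (Z(B) = 2*(B - B) = 2*0 = 0)
C(z) = 1 + 2*z² (C(z) = (z² + z²) + 1 = 2*z² + 1 = 1 + 2*z²)
N(u, f) = u + f*u (N(u, f) = f*u + u = u + f*u)
U(P, Y) = 146 + 73*Y (U(P, Y) = (Y + 2)*(1 + 2*6²) = (2 + Y)*(1 + 2*36) = (2 + Y)*(1 + 72) = (2 + Y)*73 = 146 + 73*Y)
U(N(15, -1), Z(3))/(-12898) = (146 + 73*0)/(-12898) = (146 + 0)*(-1/12898) = 146*(-1/12898) = -73/6449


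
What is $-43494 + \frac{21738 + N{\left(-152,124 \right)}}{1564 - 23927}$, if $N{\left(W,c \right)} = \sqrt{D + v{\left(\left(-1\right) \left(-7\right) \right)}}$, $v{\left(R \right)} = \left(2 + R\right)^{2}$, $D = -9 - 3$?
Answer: $- \frac{972678060}{22363} - \frac{\sqrt{69}}{22363} \approx -43495.0$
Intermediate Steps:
$D = -12$ ($D = -9 - 3 = -12$)
$N{\left(W,c \right)} = \sqrt{69}$ ($N{\left(W,c \right)} = \sqrt{-12 + \left(2 - -7\right)^{2}} = \sqrt{-12 + \left(2 + 7\right)^{2}} = \sqrt{-12 + 9^{2}} = \sqrt{-12 + 81} = \sqrt{69}$)
$-43494 + \frac{21738 + N{\left(-152,124 \right)}}{1564 - 23927} = -43494 + \frac{21738 + \sqrt{69}}{1564 - 23927} = -43494 + \frac{21738 + \sqrt{69}}{-22363} = -43494 + \left(21738 + \sqrt{69}\right) \left(- \frac{1}{22363}\right) = -43494 - \left(\frac{21738}{22363} + \frac{\sqrt{69}}{22363}\right) = - \frac{972678060}{22363} - \frac{\sqrt{69}}{22363}$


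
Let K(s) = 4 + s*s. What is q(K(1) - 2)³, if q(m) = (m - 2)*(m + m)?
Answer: 216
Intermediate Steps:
K(s) = 4 + s²
q(m) = 2*m*(-2 + m) (q(m) = (-2 + m)*(2*m) = 2*m*(-2 + m))
q(K(1) - 2)³ = (2*((4 + 1²) - 2)*(-2 + ((4 + 1²) - 2)))³ = (2*((4 + 1) - 2)*(-2 + ((4 + 1) - 2)))³ = (2*(5 - 2)*(-2 + (5 - 2)))³ = (2*3*(-2 + 3))³ = (2*3*1)³ = 6³ = 216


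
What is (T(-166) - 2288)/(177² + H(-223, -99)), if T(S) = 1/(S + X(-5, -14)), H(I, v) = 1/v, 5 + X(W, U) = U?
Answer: -41904819/573790450 ≈ -0.073032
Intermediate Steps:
X(W, U) = -5 + U
T(S) = 1/(-19 + S) (T(S) = 1/(S + (-5 - 14)) = 1/(S - 19) = 1/(-19 + S))
(T(-166) - 2288)/(177² + H(-223, -99)) = (1/(-19 - 166) - 2288)/(177² + 1/(-99)) = (1/(-185) - 2288)/(31329 - 1/99) = (-1/185 - 2288)/(3101570/99) = -423281/185*99/3101570 = -41904819/573790450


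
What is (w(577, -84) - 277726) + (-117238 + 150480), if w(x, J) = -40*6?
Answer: -244724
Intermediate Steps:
w(x, J) = -240
(w(577, -84) - 277726) + (-117238 + 150480) = (-240 - 277726) + (-117238 + 150480) = -277966 + 33242 = -244724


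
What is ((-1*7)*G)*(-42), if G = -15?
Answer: -4410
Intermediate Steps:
((-1*7)*G)*(-42) = (-1*7*(-15))*(-42) = -7*(-15)*(-42) = 105*(-42) = -4410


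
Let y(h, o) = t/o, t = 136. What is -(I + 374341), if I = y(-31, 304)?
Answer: -14224975/38 ≈ -3.7434e+5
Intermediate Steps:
y(h, o) = 136/o
I = 17/38 (I = 136/304 = 136*(1/304) = 17/38 ≈ 0.44737)
-(I + 374341) = -(17/38 + 374341) = -1*14224975/38 = -14224975/38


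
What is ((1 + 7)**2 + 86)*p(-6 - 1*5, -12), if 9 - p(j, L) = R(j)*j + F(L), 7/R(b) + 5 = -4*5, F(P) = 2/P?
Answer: 913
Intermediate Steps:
R(b) = -7/25 (R(b) = 7/(-5 - 4*5) = 7/(-5 - 20) = 7/(-25) = 7*(-1/25) = -7/25)
p(j, L) = 9 - 2/L + 7*j/25 (p(j, L) = 9 - (-7*j/25 + 2/L) = 9 - (2/L - 7*j/25) = 9 + (-2/L + 7*j/25) = 9 - 2/L + 7*j/25)
((1 + 7)**2 + 86)*p(-6 - 1*5, -12) = ((1 + 7)**2 + 86)*(9 - 2/(-12) + 7*(-6 - 1*5)/25) = (8**2 + 86)*(9 - 2*(-1/12) + 7*(-6 - 5)/25) = (64 + 86)*(9 + 1/6 + (7/25)*(-11)) = 150*(9 + 1/6 - 77/25) = 150*(913/150) = 913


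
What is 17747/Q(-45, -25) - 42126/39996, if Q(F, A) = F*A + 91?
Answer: 54881983/4052928 ≈ 13.541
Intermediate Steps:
Q(F, A) = 91 + A*F (Q(F, A) = A*F + 91 = 91 + A*F)
17747/Q(-45, -25) - 42126/39996 = 17747/(91 - 25*(-45)) - 42126/39996 = 17747/(91 + 1125) - 42126*1/39996 = 17747/1216 - 7021/6666 = 54881983/4052928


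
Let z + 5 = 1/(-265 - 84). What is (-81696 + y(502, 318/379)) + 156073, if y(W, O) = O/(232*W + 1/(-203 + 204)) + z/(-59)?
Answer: 67600706038127893/908891578885 ≈ 74377.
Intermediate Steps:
z = -1746/349 (z = -5 + 1/(-265 - 84) = -5 + 1/(-349) = -5 - 1/349 = -1746/349 ≈ -5.0029)
y(W, O) = 1746/20591 + O/(1 + 232*W) (y(W, O) = O/(232*W + 1/(-203 + 204)) - 1746/349/(-59) = O/(232*W + 1/1) - 1746/349*(-1/59) = O/(232*W + 1) + 1746/20591 = O/(1 + 232*W) + 1746/20591 = 1746/20591 + O/(1 + 232*W))
(-81696 + y(502, 318/379)) + 156073 = (-81696 + (1746 + 20591*(318/379) + 405072*502)/(20591*(1 + 232*502))) + 156073 = (-81696 + (1746 + 20591*(318*(1/379)) + 203346144)/(20591*(1 + 116464))) + 156073 = (-81696 + (1/20591)*(1746 + 20591*(318/379) + 203346144)/116465) + 156073 = (-81696 + (1/20591)*(1/116465)*(1746 + 6547938/379 + 203346144)) + 156073 = (-81696 + (1/20591)*(1/116465)*(77075398248/379)) + 156073 = (-81696 + 77075398248/908891578885) + 156073 = -74252729353190712/908891578885 + 156073 = 67600706038127893/908891578885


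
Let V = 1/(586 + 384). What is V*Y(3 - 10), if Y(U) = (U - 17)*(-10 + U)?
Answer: 204/485 ≈ 0.42062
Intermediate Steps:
Y(U) = (-17 + U)*(-10 + U)
V = 1/970 ≈ 0.0010309
V*Y(3 - 10) = (170 + (3 - 10)**2 - 27*(3 - 10))/970 = (170 + (-7)**2 - 27*(-7))/970 = (170 + 49 + 189)/970 = (1/970)*408 = 204/485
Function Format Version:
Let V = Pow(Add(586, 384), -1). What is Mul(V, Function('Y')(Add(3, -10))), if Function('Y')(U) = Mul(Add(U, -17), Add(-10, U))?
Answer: Rational(204, 485) ≈ 0.42062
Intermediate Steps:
Function('Y')(U) = Mul(Add(-17, U), Add(-10, U))
V = Rational(1, 970) (V = Pow(970, -1) = Rational(1, 970) ≈ 0.0010309)
Mul(V, Function('Y')(Add(3, -10))) = Mul(Rational(1, 970), Add(170, Pow(Add(3, -10), 2), Mul(-27, Add(3, -10)))) = Mul(Rational(1, 970), Add(170, Pow(-7, 2), Mul(-27, -7))) = Mul(Rational(1, 970), Add(170, 49, 189)) = Mul(Rational(1, 970), 408) = Rational(204, 485)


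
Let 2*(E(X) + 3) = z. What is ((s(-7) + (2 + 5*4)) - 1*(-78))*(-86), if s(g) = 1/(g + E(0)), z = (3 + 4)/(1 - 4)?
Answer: -575684/67 ≈ -8592.3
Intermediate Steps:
z = -7/3 (z = 7/(-3) = 7*(-⅓) = -7/3 ≈ -2.3333)
E(X) = -25/6 (E(X) = -3 + (½)*(-7/3) = -3 - 7/6 = -25/6)
s(g) = 1/(-25/6 + g) (s(g) = 1/(g - 25/6) = 1/(-25/6 + g))
((s(-7) + (2 + 5*4)) - 1*(-78))*(-86) = ((6/(-25 + 6*(-7)) + (2 + 5*4)) - 1*(-78))*(-86) = ((6/(-25 - 42) + (2 + 20)) + 78)*(-86) = ((6/(-67) + 22) + 78)*(-86) = ((6*(-1/67) + 22) + 78)*(-86) = ((-6/67 + 22) + 78)*(-86) = (1468/67 + 78)*(-86) = (6694/67)*(-86) = -575684/67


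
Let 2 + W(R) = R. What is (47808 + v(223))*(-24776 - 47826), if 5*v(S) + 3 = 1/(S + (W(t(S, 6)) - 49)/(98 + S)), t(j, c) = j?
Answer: -1245276782786112/358775 ≈ -3.4709e+9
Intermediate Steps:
W(R) = -2 + R
v(S) = -⅗ + 1/(5*(S + (-51 + S)/(98 + S))) (v(S) = -⅗ + 1/(5*(S + ((-2 + S) - 49)/(98 + S))) = -⅗ + 1/(5*(S + (-51 + S)/(98 + S))))
(47808 + v(223))*(-24776 - 47826) = (47808 + (251 - 296*223 - 3*223²)/(5*(-51 + 223² + 99*223)))*(-24776 - 47826) = (47808 + (251 - 66008 - 3*49729)/(5*(-51 + 49729 + 22077)))*(-72602) = (47808 + (⅕)*(251 - 66008 - 149187)/71755)*(-72602) = (47808 + (⅕)*(1/71755)*(-214944))*(-72602) = (47808 - 214944/358775)*(-72602) = (17152100256/358775)*(-72602) = -1245276782786112/358775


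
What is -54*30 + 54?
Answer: -1566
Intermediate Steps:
-54*30 + 54 = -1620 + 54 = -1566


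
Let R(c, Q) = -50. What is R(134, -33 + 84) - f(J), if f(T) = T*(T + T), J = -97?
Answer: -18868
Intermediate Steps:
f(T) = 2*T**2 (f(T) = T*(2*T) = 2*T**2)
R(134, -33 + 84) - f(J) = -50 - 2*(-97)**2 = -50 - 2*9409 = -50 - 1*18818 = -50 - 18818 = -18868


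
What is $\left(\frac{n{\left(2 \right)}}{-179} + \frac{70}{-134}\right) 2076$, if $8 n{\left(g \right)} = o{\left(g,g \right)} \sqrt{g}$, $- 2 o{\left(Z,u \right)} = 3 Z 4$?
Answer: $- \frac{72660}{67} + \frac{3114 \sqrt{2}}{179} \approx -1059.9$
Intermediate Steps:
$o{\left(Z,u \right)} = - 6 Z$ ($o{\left(Z,u \right)} = - \frac{3 Z 4}{2} = - \frac{12 Z}{2} = - 6 Z$)
$n{\left(g \right)} = - \frac{3 g^{\frac{3}{2}}}{4}$ ($n{\left(g \right)} = \frac{- 6 g \sqrt{g}}{8} = \frac{\left(-6\right) g^{\frac{3}{2}}}{8} = - \frac{3 g^{\frac{3}{2}}}{4}$)
$\left(\frac{n{\left(2 \right)}}{-179} + \frac{70}{-134}\right) 2076 = \left(\frac{\left(- \frac{3}{4}\right) 2^{\frac{3}{2}}}{-179} + \frac{70}{-134}\right) 2076 = \left(- \frac{3 \cdot 2 \sqrt{2}}{4} \left(- \frac{1}{179}\right) + 70 \left(- \frac{1}{134}\right)\right) 2076 = \left(- \frac{3 \sqrt{2}}{2} \left(- \frac{1}{179}\right) - \frac{35}{67}\right) 2076 = \left(\frac{3 \sqrt{2}}{358} - \frac{35}{67}\right) 2076 = \left(- \frac{35}{67} + \frac{3 \sqrt{2}}{358}\right) 2076 = - \frac{72660}{67} + \frac{3114 \sqrt{2}}{179}$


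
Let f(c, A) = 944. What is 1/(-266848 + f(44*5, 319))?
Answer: -1/265904 ≈ -3.7608e-6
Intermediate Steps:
1/(-266848 + f(44*5, 319)) = 1/(-266848 + 944) = 1/(-265904) = -1/265904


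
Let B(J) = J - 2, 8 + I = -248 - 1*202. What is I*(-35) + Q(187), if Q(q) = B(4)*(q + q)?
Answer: 16778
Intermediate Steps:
I = -458 (I = -8 + (-248 - 1*202) = -8 + (-248 - 202) = -8 - 450 = -458)
B(J) = -2 + J
Q(q) = 4*q (Q(q) = (-2 + 4)*(q + q) = 2*(2*q) = 4*q)
I*(-35) + Q(187) = -458*(-35) + 4*187 = 16030 + 748 = 16778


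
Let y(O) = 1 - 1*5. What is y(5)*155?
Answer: -620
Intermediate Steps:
y(O) = -4 (y(O) = 1 - 5 = -4)
y(5)*155 = -4*155 = -620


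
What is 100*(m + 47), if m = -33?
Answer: 1400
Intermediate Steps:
100*(m + 47) = 100*(-33 + 47) = 100*14 = 1400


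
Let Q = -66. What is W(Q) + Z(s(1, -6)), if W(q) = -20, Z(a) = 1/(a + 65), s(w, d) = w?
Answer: -1319/66 ≈ -19.985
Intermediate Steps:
Z(a) = 1/(65 + a)
W(Q) + Z(s(1, -6)) = -20 + 1/(65 + 1) = -20 + 1/66 = -1319/66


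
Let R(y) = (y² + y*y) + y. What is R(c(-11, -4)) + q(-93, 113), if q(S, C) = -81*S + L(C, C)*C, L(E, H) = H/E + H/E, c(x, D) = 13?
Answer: 8110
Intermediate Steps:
L(E, H) = 2*H/E
R(y) = y + 2*y² (R(y) = (y² + y²) + y = 2*y² + y = y + 2*y²)
q(S, C) = -81*S + 2*C (q(S, C) = -81*S + (2*C/C)*C = -81*S + 2*C)
R(c(-11, -4)) + q(-93, 113) = 13*(1 + 2*13) + (-81*(-93) + 2*113) = 13*(1 + 26) + (7533 + 226) = 13*27 + 7759 = 351 + 7759 = 8110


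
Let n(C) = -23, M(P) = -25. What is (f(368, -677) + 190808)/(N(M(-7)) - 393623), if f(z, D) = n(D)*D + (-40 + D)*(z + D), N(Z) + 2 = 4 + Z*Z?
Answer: -106983/98249 ≈ -1.0889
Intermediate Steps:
N(Z) = 2 + Z² (N(Z) = -2 + (4 + Z*Z) = -2 + (4 + Z²) = 2 + Z²)
f(z, D) = -23*D + (-40 + D)*(D + z) (f(z, D) = -23*D + (-40 + D)*(z + D) = -23*D + (-40 + D)*(D + z))
(f(368, -677) + 190808)/(N(M(-7)) - 393623) = (((-677)² - 63*(-677) - 40*368 - 677*368) + 190808)/((2 + (-25)²) - 393623) = ((458329 + 42651 - 14720 - 249136) + 190808)/((2 + 625) - 393623) = (237124 + 190808)/(627 - 393623) = 427932/(-392996) = 427932*(-1/392996) = -106983/98249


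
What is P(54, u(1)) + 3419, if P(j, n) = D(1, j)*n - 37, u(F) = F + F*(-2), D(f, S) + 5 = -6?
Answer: 3393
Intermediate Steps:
D(f, S) = -11 (D(f, S) = -5 - 6 = -11)
u(F) = -F (u(F) = F - 2*F = -F)
P(j, n) = -37 - 11*n (P(j, n) = -11*n - 37 = -37 - 11*n)
P(54, u(1)) + 3419 = (-37 - (-11)) + 3419 = (-37 - 11*(-1)) + 3419 = (-37 + 11) + 3419 = -26 + 3419 = 3393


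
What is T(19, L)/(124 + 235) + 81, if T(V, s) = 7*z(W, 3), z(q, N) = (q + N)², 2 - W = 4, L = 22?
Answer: 29086/359 ≈ 81.020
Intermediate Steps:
W = -2 (W = 2 - 1*4 = 2 - 4 = -2)
z(q, N) = (N + q)²
T(V, s) = 7 (T(V, s) = 7*(3 - 2)² = 7*1² = 7*1 = 7)
T(19, L)/(124 + 235) + 81 = 7/(124 + 235) + 81 = 7/359 + 81 = 29086/359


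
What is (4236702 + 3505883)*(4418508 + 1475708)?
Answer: 45636468388360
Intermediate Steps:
(4236702 + 3505883)*(4418508 + 1475708) = 7742585*5894216 = 45636468388360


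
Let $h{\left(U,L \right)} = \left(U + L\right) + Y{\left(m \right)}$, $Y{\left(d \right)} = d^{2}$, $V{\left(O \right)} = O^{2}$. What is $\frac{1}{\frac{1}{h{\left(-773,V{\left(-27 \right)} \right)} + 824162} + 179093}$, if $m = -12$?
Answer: $\frac{824262}{147619554367} \approx 5.5837 \cdot 10^{-6}$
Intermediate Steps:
$h{\left(U,L \right)} = 144 + L + U$ ($h{\left(U,L \right)} = \left(U + L\right) + \left(-12\right)^{2} = \left(L + U\right) + 144 = 144 + L + U$)
$\frac{1}{\frac{1}{h{\left(-773,V{\left(-27 \right)} \right)} + 824162} + 179093} = \frac{1}{\frac{1}{\left(144 + \left(-27\right)^{2} - 773\right) + 824162} + 179093} = \frac{1}{\frac{1}{\left(144 + 729 - 773\right) + 824162} + 179093} = \frac{1}{\frac{1}{100 + 824162} + 179093} = \frac{1}{\frac{1}{824262} + 179093} = \frac{1}{\frac{147619554367}{824262}} = \frac{824262}{147619554367}$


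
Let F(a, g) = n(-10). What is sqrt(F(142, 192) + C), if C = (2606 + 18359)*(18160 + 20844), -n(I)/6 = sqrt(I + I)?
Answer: 2*sqrt(204429715 - 3*I*sqrt(5)) ≈ 28596.0 - 0.00046917*I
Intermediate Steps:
n(I) = -6*sqrt(2)*sqrt(I) (n(I) = -6*sqrt(I + I) = -6*sqrt(2)*sqrt(I))
C = 817718860 (C = 20965*39004 = 817718860)
F(a, g) = -12*I*sqrt(5) (F(a, g) = -6*sqrt(2)*sqrt(-10) = -6*sqrt(2)*I*sqrt(10) = -12*I*sqrt(5))
sqrt(F(142, 192) + C) = sqrt(-12*I*sqrt(5) + 817718860) = sqrt(817718860 - 12*I*sqrt(5))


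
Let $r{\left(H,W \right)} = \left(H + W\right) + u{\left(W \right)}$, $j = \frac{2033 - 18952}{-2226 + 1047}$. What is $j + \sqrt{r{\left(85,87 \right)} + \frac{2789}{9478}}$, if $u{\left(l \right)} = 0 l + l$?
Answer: $\frac{16919}{1179} + \frac{\sqrt{23293047498}}{9478} \approx 30.453$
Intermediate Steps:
$u{\left(l \right)} = l$ ($u{\left(l \right)} = 0 + l = l$)
$j = \frac{16919}{1179}$ ($j = - \frac{16919}{-1179} = \left(-16919\right) \left(- \frac{1}{1179}\right) = \frac{16919}{1179} \approx 14.35$)
$r{\left(H,W \right)} = H + 2 W$ ($r{\left(H,W \right)} = \left(H + W\right) + W = H + 2 W$)
$j + \sqrt{r{\left(85,87 \right)} + \frac{2789}{9478}} = \frac{16919}{1179} + \sqrt{\left(85 + 2 \cdot 87\right) + \frac{2789}{9478}} = \frac{16919}{1179} + \sqrt{\left(85 + 174\right) + 2789 \cdot \frac{1}{9478}} = \frac{16919}{1179} + \sqrt{259 + \frac{2789}{9478}} = \frac{16919}{1179} + \sqrt{\frac{2457591}{9478}} = \frac{16919}{1179} + \frac{\sqrt{23293047498}}{9478}$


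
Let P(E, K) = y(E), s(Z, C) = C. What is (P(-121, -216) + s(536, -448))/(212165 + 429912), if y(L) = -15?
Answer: -463/642077 ≈ -0.00072110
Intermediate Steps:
P(E, K) = -15
(P(-121, -216) + s(536, -448))/(212165 + 429912) = (-15 - 448)/(212165 + 429912) = -463/642077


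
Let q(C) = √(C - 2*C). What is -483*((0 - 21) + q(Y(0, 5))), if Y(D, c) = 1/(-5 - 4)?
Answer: 9982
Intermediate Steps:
Y(D, c) = -⅑ (Y(D, c) = 1/(-9) = -⅑)
q(C) = √(-C)
-483*((0 - 21) + q(Y(0, 5))) = -483*((0 - 21) + √(-1*(-⅑))) = -483*(-21 + √(⅑)) = -483*(-21 + ⅓) = -483*(-62/3) = 9982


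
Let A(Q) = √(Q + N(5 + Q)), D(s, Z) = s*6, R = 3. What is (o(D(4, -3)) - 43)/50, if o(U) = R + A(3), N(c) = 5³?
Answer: -⅘ + 4*√2/25 ≈ -0.57373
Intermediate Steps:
D(s, Z) = 6*s
N(c) = 125
A(Q) = √(125 + Q) (A(Q) = √(Q + 125) = √(125 + Q))
o(U) = 3 + 8*√2 (o(U) = 3 + √(125 + 3) = 3 + √128 = 3 + 8*√2)
(o(D(4, -3)) - 43)/50 = ((3 + 8*√2) - 43)/50 = (-40 + 8*√2)*(1/50) = -⅘ + 4*√2/25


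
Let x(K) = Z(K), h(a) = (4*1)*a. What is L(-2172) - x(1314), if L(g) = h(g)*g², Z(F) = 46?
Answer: -40986369838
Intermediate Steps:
h(a) = 4*a
x(K) = 46
L(g) = 4*g³ (L(g) = (4*g)*g² = 4*g³)
L(-2172) - x(1314) = 4*(-2172)³ - 1*46 = 4*(-10246592448) - 46 = -40986369792 - 46 = -40986369838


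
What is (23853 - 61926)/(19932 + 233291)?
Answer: -38073/253223 ≈ -0.15035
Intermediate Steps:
(23853 - 61926)/(19932 + 233291) = -38073/253223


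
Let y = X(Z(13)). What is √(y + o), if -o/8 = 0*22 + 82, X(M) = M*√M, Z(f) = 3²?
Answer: I*√629 ≈ 25.08*I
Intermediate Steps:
Z(f) = 9
X(M) = M^(3/2)
o = -656 (o = -8*(0*22 + 82) = -8*(0 + 82) = -8*82 = -656)
y = 27 (y = 9^(3/2) = 27)
√(y + o) = √(27 - 656) = √(-629) = I*√629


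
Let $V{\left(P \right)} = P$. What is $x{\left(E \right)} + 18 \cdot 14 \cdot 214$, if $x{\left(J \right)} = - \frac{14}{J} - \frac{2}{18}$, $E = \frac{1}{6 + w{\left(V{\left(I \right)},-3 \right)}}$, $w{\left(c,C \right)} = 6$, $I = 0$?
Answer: $\frac{483839}{9} \approx 53760.0$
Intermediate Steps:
$E = \frac{1}{12}$ ($E = \frac{1}{6 + 6} = \frac{1}{12} \approx 0.083333$)
$x{\left(J \right)} = - \frac{1}{9} - \frac{14}{J}$ ($x{\left(J \right)} = - \frac{14}{J} - \frac{1}{9} = - \frac{1}{9} - \frac{14}{J}$)
$x{\left(E \right)} + 18 \cdot 14 \cdot 214 = \frac{\frac{1}{\frac{1}{12}} \left(-126 - \frac{1}{12}\right)}{9} + 18 \cdot 14 \cdot 214 = \frac{1}{9} \cdot 12 \left(-126 - \frac{1}{12}\right) + 252 \cdot 214 = \frac{1}{9} \cdot 12 \left(- \frac{1513}{12}\right) + 53928 = - \frac{1513}{9} + 53928 = \frac{483839}{9}$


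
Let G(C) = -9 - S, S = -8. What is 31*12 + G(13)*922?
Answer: -550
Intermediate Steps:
G(C) = -1 (G(C) = -9 - 1*(-8) = -9 + 8 = -1)
31*12 + G(13)*922 = 31*12 - 1*922 = 372 - 922 = -550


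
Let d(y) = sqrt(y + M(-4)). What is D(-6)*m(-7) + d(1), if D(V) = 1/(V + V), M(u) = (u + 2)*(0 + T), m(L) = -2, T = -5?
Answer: 1/6 + sqrt(11) ≈ 3.4833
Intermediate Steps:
M(u) = -10 - 5*u (M(u) = (u + 2)*(0 - 5) = (2 + u)*(-5) = -10 - 5*u)
d(y) = sqrt(10 + y) (d(y) = sqrt(y + (-10 - 5*(-4))) = sqrt(y + (-10 + 20)) = sqrt(y + 10) = sqrt(10 + y))
D(V) = 1/(2*V)
D(-6)*m(-7) + d(1) = ((1/2)/(-6))*(-2) + sqrt(10 + 1) = ((1/2)*(-1/6))*(-2) + sqrt(11) = -1/12*(-2) + sqrt(11) = 1/6 + sqrt(11)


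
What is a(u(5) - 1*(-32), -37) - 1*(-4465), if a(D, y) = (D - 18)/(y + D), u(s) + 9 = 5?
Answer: 40175/9 ≈ 4463.9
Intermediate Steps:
u(s) = -4 (u(s) = -9 + 5 = -4)
a(D, y) = (-18 + D)/(D + y)
a(u(5) - 1*(-32), -37) - 1*(-4465) = (-18 + (-4 - 1*(-32)))/((-4 - 1*(-32)) - 37) - 1*(-4465) = (-18 + (-4 + 32))/((-4 + 32) - 37) + 4465 = (-18 + 28)/(28 - 37) + 4465 = 10/(-9) + 4465 = -⅑*10 + 4465 = -10/9 + 4465 = 40175/9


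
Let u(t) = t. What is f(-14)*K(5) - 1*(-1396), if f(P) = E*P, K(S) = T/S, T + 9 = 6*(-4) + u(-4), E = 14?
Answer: 14232/5 ≈ 2846.4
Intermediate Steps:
T = -37 (T = -9 + (6*(-4) - 4) = -9 + (-24 - 4) = -9 - 28 = -37)
K(S) = -37/S
f(P) = 14*P
f(-14)*K(5) - 1*(-1396) = (14*(-14))*(-37/5) - 1*(-1396) = -(-7252)/5 + 1396 = -196*(-37/5) + 1396 = 7252/5 + 1396 = 14232/5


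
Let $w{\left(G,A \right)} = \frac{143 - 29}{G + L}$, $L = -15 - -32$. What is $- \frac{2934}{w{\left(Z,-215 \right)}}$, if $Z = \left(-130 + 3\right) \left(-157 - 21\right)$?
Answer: $- \frac{11062647}{19} \approx -5.8225 \cdot 10^{5}$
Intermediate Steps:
$L = 17$ ($L = -15 + 32 = 17$)
$Z = 22606$ ($Z = \left(-127\right) \left(-178\right) = 22606$)
$w{\left(G,A \right)} = \frac{114}{17 + G}$ ($w{\left(G,A \right)} = \frac{143 - 29}{G + 17} = \frac{114}{17 + G}$)
$- \frac{2934}{w{\left(Z,-215 \right)}} = - \frac{2934}{114 \frac{1}{17 + 22606}} = - \frac{2934}{114 \cdot \frac{1}{22623}} = - \frac{2934}{\frac{38}{7541}} = \left(-2934\right) \frac{7541}{38} = - \frac{11062647}{19}$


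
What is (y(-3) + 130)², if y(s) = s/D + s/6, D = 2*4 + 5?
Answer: 11296321/676 ≈ 16711.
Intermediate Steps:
D = 13 (D = 8 + 5 = 13)
y(s) = 19*s/78 (y(s) = s/13 + s/6 = 19*s/78)
(y(-3) + 130)² = ((19/78)*(-3) + 130)² = (-19/26 + 130)² = (3361/26)² = 11296321/676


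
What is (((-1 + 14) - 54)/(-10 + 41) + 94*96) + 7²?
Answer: 281222/31 ≈ 9071.7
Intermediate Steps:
(((-1 + 14) - 54)/(-10 + 41) + 94*96) + 7² = ((13 - 54)/31 + 9024) + 49 = (-41*1/31 + 9024) + 49 = (-41/31 + 9024) + 49 = 279703/31 + 49 = 281222/31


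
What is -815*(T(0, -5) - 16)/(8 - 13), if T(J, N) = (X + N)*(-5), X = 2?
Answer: -163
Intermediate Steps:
T(J, N) = -10 - 5*N (T(J, N) = (2 + N)*(-5) = -10 - 5*N)
-815*(T(0, -5) - 16)/(8 - 13) = -815*((-10 - 5*(-5)) - 16)/(8 - 13) = -815*((-10 + 25) - 16)/(-5) = -815*(15 - 16)*(-1)/5 = -(-815)*(-1)/5 = -815*⅕ = -163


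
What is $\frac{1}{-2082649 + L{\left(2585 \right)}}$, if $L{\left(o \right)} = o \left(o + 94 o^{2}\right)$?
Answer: $\frac{1}{1623718452326} \approx 6.1587 \cdot 10^{-13}$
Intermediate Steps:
$\frac{1}{-2082649 + L{\left(2585 \right)}} = \frac{1}{-2082649 + 2585^{2} \left(1 + 94 \cdot 2585\right)} = \frac{1}{-2082649 + 6682225 \left(1 + 242990\right)} = \frac{1}{-2082649 + 6682225 \cdot 242991} = \frac{1}{-2082649 + 1623720534975} = \frac{1}{1623718452326}$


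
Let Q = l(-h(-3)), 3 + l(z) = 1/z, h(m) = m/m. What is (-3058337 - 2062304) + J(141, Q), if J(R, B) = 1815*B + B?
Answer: -5127905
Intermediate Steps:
h(m) = 1
l(z) = -3 + 1/z
Q = -4 (Q = -3 + 1/(-1*1) = -3 + 1/(-1) = -3 - 1 = -4)
J(R, B) = 1816*B
(-3058337 - 2062304) + J(141, Q) = (-3058337 - 2062304) + 1816*(-4) = -5120641 - 7264 = -5127905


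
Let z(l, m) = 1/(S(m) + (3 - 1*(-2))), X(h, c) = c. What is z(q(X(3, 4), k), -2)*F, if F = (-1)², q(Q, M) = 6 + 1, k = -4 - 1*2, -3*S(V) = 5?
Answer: 3/10 ≈ 0.30000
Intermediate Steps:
S(V) = -5/3 (S(V) = -⅓*5 = -5/3)
k = -6 (k = -4 - 2 = -6)
q(Q, M) = 7
z(l, m) = 3/10 (z(l, m) = 1/(-5/3 + (3 - 1*(-2))) = 1/(-5/3 + (3 + 2)) = 1/(-5/3 + 5) = 1/(10/3) = 3/10)
F = 1
z(q(X(3, 4), k), -2)*F = (3/10)*1 = 3/10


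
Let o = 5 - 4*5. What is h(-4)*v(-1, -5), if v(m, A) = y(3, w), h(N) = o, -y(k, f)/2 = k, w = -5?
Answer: 90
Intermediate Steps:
y(k, f) = -2*k
o = -15 (o = 5 - 20 = -15)
h(N) = -15
v(m, A) = -6 (v(m, A) = -2*3 = -6)
h(-4)*v(-1, -5) = -15*(-6) = 90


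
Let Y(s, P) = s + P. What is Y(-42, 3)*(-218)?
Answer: 8502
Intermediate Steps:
Y(s, P) = P + s
Y(-42, 3)*(-218) = (3 - 42)*(-218) = -39*(-218) = 8502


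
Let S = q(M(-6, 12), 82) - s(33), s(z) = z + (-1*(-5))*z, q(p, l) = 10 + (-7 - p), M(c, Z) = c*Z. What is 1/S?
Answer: -1/123 ≈ -0.0081301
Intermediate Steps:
M(c, Z) = Z*c
q(p, l) = 3 - p
s(z) = 6*z (s(z) = z + 5*z = 6*z)
S = -123 (S = (3 - 12*(-6)) - 6*33 = (3 - 1*(-72)) - 1*198 = (3 + 72) - 198 = 75 - 198 = -123)
1/S = 1/(-123) = -1/123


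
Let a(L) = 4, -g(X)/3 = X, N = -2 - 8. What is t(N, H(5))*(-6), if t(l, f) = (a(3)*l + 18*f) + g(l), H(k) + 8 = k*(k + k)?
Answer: -4476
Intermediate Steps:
N = -10
g(X) = -3*X
H(k) = -8 + 2*k² (H(k) = -8 + k*(k + k) = -8 + k*(2*k) = -8 + 2*k²)
t(l, f) = l + 18*f (t(l, f) = (4*l + 18*f) - 3*l = l + 18*f)
t(N, H(5))*(-6) = (-10 + 18*(-8 + 2*5²))*(-6) = (-10 + 18*(-8 + 2*25))*(-6) = (-10 + 18*(-8 + 50))*(-6) = (-10 + 18*42)*(-6) = (-10 + 756)*(-6) = 746*(-6) = -4476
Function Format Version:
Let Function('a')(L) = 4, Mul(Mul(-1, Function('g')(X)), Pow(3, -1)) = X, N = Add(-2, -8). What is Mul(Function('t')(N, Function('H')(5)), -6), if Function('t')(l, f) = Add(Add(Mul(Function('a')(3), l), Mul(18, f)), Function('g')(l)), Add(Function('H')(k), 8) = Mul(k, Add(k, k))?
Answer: -4476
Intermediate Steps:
N = -10
Function('g')(X) = Mul(-3, X)
Function('H')(k) = Add(-8, Mul(2, Pow(k, 2))) (Function('H')(k) = Add(-8, Mul(k, Add(k, k))) = Add(-8, Mul(k, Mul(2, k))) = Add(-8, Mul(2, Pow(k, 2))))
Function('t')(l, f) = Add(l, Mul(18, f)) (Function('t')(l, f) = Add(Add(Mul(4, l), Mul(18, f)), Mul(-3, l)) = Add(l, Mul(18, f)))
Mul(Function('t')(N, Function('H')(5)), -6) = Mul(Add(-10, Mul(18, Add(-8, Mul(2, Pow(5, 2))))), -6) = Mul(Add(-10, Mul(18, Add(-8, Mul(2, 25)))), -6) = Mul(Add(-10, Mul(18, Add(-8, 50))), -6) = Mul(Add(-10, Mul(18, 42)), -6) = Mul(Add(-10, 756), -6) = Mul(746, -6) = -4476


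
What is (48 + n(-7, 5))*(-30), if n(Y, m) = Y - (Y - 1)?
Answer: -1470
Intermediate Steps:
n(Y, m) = 1 (n(Y, m) = Y - (-1 + Y) = Y + (1 - Y) = 1)
(48 + n(-7, 5))*(-30) = (48 + 1)*(-30) = 49*(-30) = -1470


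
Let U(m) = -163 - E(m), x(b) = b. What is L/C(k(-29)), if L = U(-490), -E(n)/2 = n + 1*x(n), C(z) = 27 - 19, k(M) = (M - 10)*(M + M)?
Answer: -2123/8 ≈ -265.38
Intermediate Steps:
k(M) = 2*M*(-10 + M) (k(M) = (-10 + M)*(2*M) = 2*M*(-10 + M))
C(z) = 8
E(n) = -4*n (E(n) = -2*(n + 1*n) = -2*(n + n) = -4*n)
U(m) = -163 + 4*m (U(m) = -163 - (-4)*m = -163 + 4*m)
L = -2123 (L = -163 + 4*(-490) = -163 - 1960 = -2123)
L/C(k(-29)) = -2123/8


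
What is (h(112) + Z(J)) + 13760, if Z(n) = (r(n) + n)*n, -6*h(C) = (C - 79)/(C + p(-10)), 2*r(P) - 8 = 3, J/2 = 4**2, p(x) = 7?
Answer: 3560469/238 ≈ 14960.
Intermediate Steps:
J = 32 (J = 2*4**2 = 2*16 = 32)
r(P) = 11/2 (r(P) = 4 + (1/2)*3 = 4 + 3/2 = 11/2)
h(C) = -(-79 + C)/(6*(7 + C)) (h(C) = -(C - 79)/(6*(C + 7)) = -(-79 + C)/(6*(7 + C)))
Z(n) = n*(11/2 + n) (Z(n) = (11/2 + n)*n = n*(11/2 + n))
(h(112) + Z(J)) + 13760 = ((79 - 1*112)/(6*(7 + 112)) + (1/2)*32*(11 + 2*32)) + 13760 = ((1/6)*(79 - 112)/119 + (1/2)*32*(11 + 64)) + 13760 = ((1/6)*(1/119)*(-33) + (1/2)*32*75) + 13760 = (-11/238 + 1200) + 13760 = 285589/238 + 13760 = 3560469/238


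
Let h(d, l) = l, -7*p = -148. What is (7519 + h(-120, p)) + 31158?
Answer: 270887/7 ≈ 38698.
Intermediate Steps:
p = 148/7 (p = -⅐*(-148) = 148/7 ≈ 21.143)
(7519 + h(-120, p)) + 31158 = (7519 + 148/7) + 31158 = 52781/7 + 31158 = 270887/7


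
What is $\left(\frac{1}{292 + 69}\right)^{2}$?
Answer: $\frac{1}{130321} \approx 7.6734 \cdot 10^{-6}$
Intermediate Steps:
$\left(\frac{1}{292 + 69}\right)^{2} = \left(\frac{1}{361}\right)^{2} = \frac{1}{130321}$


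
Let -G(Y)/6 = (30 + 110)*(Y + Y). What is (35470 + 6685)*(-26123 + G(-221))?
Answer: 14550093335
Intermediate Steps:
G(Y) = -1680*Y (G(Y) = -6*(30 + 110)*(Y + Y) = -840*2*Y = -1680*Y)
(35470 + 6685)*(-26123 + G(-221)) = (35470 + 6685)*(-26123 - 1680*(-221)) = 42155*(-26123 + 371280) = 42155*345157 = 14550093335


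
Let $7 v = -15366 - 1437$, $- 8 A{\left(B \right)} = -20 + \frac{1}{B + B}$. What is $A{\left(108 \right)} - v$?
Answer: $\frac{29065817}{12096} \approx 2402.9$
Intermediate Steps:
$A{\left(B \right)} = \frac{5}{2} - \frac{1}{16 B}$ ($A{\left(B \right)} = - \frac{-20 + \frac{1}{B + B}}{8} = - \frac{-20 + \frac{1}{2 B}}{8} = \frac{5}{2} - \frac{1}{16 B}$)
$v = - \frac{16803}{7}$ ($v = \frac{-15366 - 1437}{7} = \frac{1}{7} \left(-16803\right) = - \frac{16803}{7} \approx -2400.4$)
$A{\left(108 \right)} - v = \frac{-1 + 40 \cdot 108}{16 \cdot 108} - - \frac{16803}{7} = \frac{1}{16} \cdot \frac{1}{108} \left(-1 + 4320\right) + \frac{16803}{7} = \frac{1}{16} \cdot \frac{1}{108} \cdot 4319 + \frac{16803}{7} = \frac{4319}{1728} + \frac{16803}{7} = \frac{29065817}{12096}$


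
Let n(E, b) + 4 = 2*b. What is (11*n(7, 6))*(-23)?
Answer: -2024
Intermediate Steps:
n(E, b) = -4 + 2*b
(11*n(7, 6))*(-23) = (11*(-4 + 2*6))*(-23) = (11*(-4 + 12))*(-23) = (11*8)*(-23) = 88*(-23) = -2024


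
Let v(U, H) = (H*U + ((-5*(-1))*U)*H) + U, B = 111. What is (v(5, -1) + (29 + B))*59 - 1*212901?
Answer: -206116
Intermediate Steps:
v(U, H) = U + 6*H*U (v(U, H) = (H*U + (5*U)*H) + U = (H*U + 5*H*U) + U = 6*H*U + U = U + 6*H*U)
(v(5, -1) + (29 + B))*59 - 1*212901 = (5*(1 + 6*(-1)) + (29 + 111))*59 - 1*212901 = (5*(1 - 6) + 140)*59 - 212901 = (5*(-5) + 140)*59 - 212901 = (-25 + 140)*59 - 212901 = 115*59 - 212901 = 6785 - 212901 = -206116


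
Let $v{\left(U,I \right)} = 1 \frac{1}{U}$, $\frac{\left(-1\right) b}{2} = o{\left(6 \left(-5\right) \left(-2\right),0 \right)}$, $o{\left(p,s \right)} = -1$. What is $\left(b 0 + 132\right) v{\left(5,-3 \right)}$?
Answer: $\frac{132}{5} \approx 26.4$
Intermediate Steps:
$b = 2$ ($b = \left(-2\right) \left(-1\right) = 2$)
$v{\left(U,I \right)} = \frac{1}{U}$
$\left(b 0 + 132\right) v{\left(5,-3 \right)} = \frac{2 \cdot 0 + 132}{5} = \left(0 + 132\right) \frac{1}{5} = 132 \cdot \frac{1}{5} = \frac{132}{5}$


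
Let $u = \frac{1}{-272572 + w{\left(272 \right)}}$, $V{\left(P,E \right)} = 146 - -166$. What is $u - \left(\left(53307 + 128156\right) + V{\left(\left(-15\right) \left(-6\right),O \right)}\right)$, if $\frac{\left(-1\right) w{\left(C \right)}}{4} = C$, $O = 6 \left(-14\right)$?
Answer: $- \frac{49744546501}{273660} \approx -1.8178 \cdot 10^{5}$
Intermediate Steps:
$O = -84$
$w{\left(C \right)} = - 4 C$
$V{\left(P,E \right)} = 312$ ($V{\left(P,E \right)} = 146 + 166 = 312$)
$u = - \frac{1}{273660}$ ($u = \frac{1}{-272572 - 1088} = \frac{1}{-273660} = - \frac{1}{273660} \approx -3.6542 \cdot 10^{-6}$)
$u - \left(\left(53307 + 128156\right) + V{\left(\left(-15\right) \left(-6\right),O \right)}\right) = - \frac{1}{273660} - \left(\left(53307 + 128156\right) + 312\right) = - \frac{1}{273660} - \left(181463 + 312\right) = - \frac{1}{273660} - 181775 = - \frac{49744546501}{273660}$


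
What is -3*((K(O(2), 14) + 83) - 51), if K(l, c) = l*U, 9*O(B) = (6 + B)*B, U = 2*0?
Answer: -96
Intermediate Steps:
U = 0
O(B) = B*(6 + B)/9 (O(B) = ((6 + B)*B)/9 = (B*(6 + B))/9 = B*(6 + B)/9)
K(l, c) = 0 (K(l, c) = l*0 = 0)
-3*((K(O(2), 14) + 83) - 51) = -3*((0 + 83) - 51) = -3*(83 - 51) = -3*32 = -96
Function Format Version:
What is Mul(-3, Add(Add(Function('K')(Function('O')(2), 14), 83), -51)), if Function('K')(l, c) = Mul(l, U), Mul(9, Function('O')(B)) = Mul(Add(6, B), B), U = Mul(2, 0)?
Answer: -96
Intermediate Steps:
U = 0
Function('O')(B) = Mul(Rational(1, 9), B, Add(6, B)) (Function('O')(B) = Mul(Rational(1, 9), Mul(Add(6, B), B)) = Mul(Rational(1, 9), Mul(B, Add(6, B))) = Mul(Rational(1, 9), B, Add(6, B)))
Function('K')(l, c) = 0 (Function('K')(l, c) = Mul(l, 0) = 0)
Mul(-3, Add(Add(Function('K')(Function('O')(2), 14), 83), -51)) = Mul(-3, Add(Add(0, 83), -51)) = Mul(-3, Add(83, -51)) = Mul(-3, 32) = -96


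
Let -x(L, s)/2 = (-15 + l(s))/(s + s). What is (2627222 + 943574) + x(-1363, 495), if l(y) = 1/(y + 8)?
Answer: 889074649604/248985 ≈ 3.5708e+6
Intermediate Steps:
l(y) = 1/(8 + y)
x(L, s) = -(-15 + 1/(8 + s))/s (x(L, s) = -2*(-15 + 1/(8 + s))/(s + s) = -2*(-15 + 1/(8 + s))/(2*s) = -2*(-15 + 1/(8 + s))*1/(2*s) = -(-15 + 1/(8 + s))/s)
(2627222 + 943574) + x(-1363, 495) = (2627222 + 943574) + (119 + 15*495)/(495*(8 + 495)) = 3570796 + (1/495)*(119 + 7425)/503 = 3570796 + (1/495)*(1/503)*7544 = 3570796 + 7544/248985 = 889074649604/248985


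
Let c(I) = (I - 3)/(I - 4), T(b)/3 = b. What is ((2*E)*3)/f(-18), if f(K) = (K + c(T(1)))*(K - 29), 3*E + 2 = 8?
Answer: 2/141 ≈ 0.014184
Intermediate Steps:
E = 2 (E = -2/3 + (1/3)*8 = -2/3 + 8/3 = 2)
T(b) = 3*b
c(I) = (-3 + I)/(-4 + I)
f(K) = K*(-29 + K) (f(K) = (K + (-3 + 3*1)/(-4 + 3*1))*(K - 29) = (K + (-3 + 3)/(-4 + 3))*(-29 + K) = (K + 0/(-1))*(-29 + K) = (K - 1*0)*(-29 + K) = (K + 0)*(-29 + K) = K*(-29 + K))
((2*E)*3)/f(-18) = ((2*2)*3)/((-18*(-29 - 18))) = (4*3)/((-18*(-47))) = 12/846 = 12*(1/846) = 2/141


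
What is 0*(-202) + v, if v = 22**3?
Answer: 10648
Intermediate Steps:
v = 10648
0*(-202) + v = 0*(-202) + 10648 = 0 + 10648 = 10648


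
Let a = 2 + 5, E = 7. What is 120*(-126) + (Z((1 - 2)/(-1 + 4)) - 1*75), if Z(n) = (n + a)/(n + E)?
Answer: -15194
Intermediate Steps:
a = 7
Z(n) = 1 (Z(n) = (n + 7)/(n + 7) = (7 + n)/(7 + n) = 1)
120*(-126) + (Z((1 - 2)/(-1 + 4)) - 1*75) = 120*(-126) + (1 - 1*75) = -15120 + (1 - 75) = -15120 - 74 = -15194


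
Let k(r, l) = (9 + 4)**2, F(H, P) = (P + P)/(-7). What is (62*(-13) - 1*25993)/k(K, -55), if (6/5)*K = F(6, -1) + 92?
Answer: -26799/169 ≈ -158.57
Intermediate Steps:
F(H, P) = -2*P/7 (F(H, P) = (2*P)*(-1/7) = -2*P/7)
K = 1615/21 (K = 5*(-2/7*(-1) + 92)/6 = 5*(2/7 + 92)/6 = (5/6)*(646/7) = 1615/21 ≈ 76.905)
k(r, l) = 169 (k(r, l) = 13**2 = 169)
(62*(-13) - 1*25993)/k(K, -55) = (62*(-13) - 1*25993)/169 = (-806 - 25993)*(1/169) = -26799*1/169 = -26799/169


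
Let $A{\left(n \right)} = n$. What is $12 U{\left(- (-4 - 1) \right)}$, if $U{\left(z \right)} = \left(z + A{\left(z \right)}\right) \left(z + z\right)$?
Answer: $1200$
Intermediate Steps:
$U{\left(z \right)} = 4 z^{2}$ ($U{\left(z \right)} = \left(z + z\right) \left(z + z\right) = 2 z 2 z = 4 z^{2}$)
$12 U{\left(- (-4 - 1) \right)} = 12 \cdot 4 \left(- (-4 - 1)\right)^{2} = 12 \cdot 4 \left(\left(-1\right) \left(-5\right)\right)^{2} = 12 \cdot 4 \cdot 5^{2} = 12 \cdot 4 \cdot 25 = 12 \cdot 100 = 1200$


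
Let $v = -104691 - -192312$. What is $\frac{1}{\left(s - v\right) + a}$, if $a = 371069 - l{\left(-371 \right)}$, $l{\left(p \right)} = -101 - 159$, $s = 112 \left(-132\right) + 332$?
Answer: $\frac{1}{269256} \approx 3.7139 \cdot 10^{-6}$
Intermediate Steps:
$s = -14452$ ($s = -14784 + 332 = -14452$)
$l{\left(p \right)} = -260$
$v = 87621$ ($v = -104691 + 192312 = 87621$)
$a = 371329$ ($a = 371069 - -260 = 371069 + 260 = 371329$)
$\frac{1}{\left(s - v\right) + a} = \frac{1}{\left(-14452 - 87621\right) + 371329} = \frac{1}{-102073 + 371329} = \frac{1}{269256}$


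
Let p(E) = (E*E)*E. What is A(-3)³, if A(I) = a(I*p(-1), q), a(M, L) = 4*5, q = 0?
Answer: 8000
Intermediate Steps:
p(E) = E³ (p(E) = E²*E = E³)
a(M, L) = 20
A(I) = 20
A(-3)³ = 20³ = 8000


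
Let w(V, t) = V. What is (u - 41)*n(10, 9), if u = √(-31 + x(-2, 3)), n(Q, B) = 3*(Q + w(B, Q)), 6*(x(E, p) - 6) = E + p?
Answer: -2337 + 19*I*√894/2 ≈ -2337.0 + 284.05*I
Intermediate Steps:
x(E, p) = 6 + E/6 + p/6 (x(E, p) = 6 + (E + p)/6 = 6 + (E/6 + p/6) = 6 + E/6 + p/6)
n(Q, B) = 3*B + 3*Q (n(Q, B) = 3*(Q + B) = 3*(B + Q) = 3*B + 3*Q)
u = I*√894/6 (u = √(-31 + (6 + (⅙)*(-2) + (⅙)*3)) = √(-31 + (6 - ⅓ + ½)) = √(-31 + 37/6) = √(-149/6) = I*√894/6 ≈ 4.9833*I)
(u - 41)*n(10, 9) = (I*√894/6 - 41)*(3*9 + 3*10) = (-41 + I*√894/6)*(27 + 30) = (-41 + I*√894/6)*57 = -2337 + 19*I*√894/2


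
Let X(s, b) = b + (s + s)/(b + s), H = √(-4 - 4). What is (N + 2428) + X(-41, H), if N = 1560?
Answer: 6739094/1689 + 3542*I*√2/1689 ≈ 3990.0 + 2.9657*I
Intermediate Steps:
H = 2*I*√2 (H = √(-8) = 2*I*√2 ≈ 2.8284*I)
X(s, b) = b + 2*s/(b + s) (X(s, b) = b + (2*s)/(b + s) = b + 2*s/(b + s))
(N + 2428) + X(-41, H) = (1560 + 2428) + ((2*I*√2)² + 2*(-41) + (2*I*√2)*(-41))/(2*I*√2 - 41) = 3988 + (-8 - 82 - 82*I*√2)/(-41 + 2*I*√2) = 3988 + (-90 - 82*I*√2)/(-41 + 2*I*√2)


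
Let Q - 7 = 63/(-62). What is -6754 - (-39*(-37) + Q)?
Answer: -508585/62 ≈ -8203.0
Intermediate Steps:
Q = 371/62 (Q = 7 + 63/(-62) = 7 + 63*(-1/62) = 7 - 63/62 = 371/62 ≈ 5.9839)
-6754 - (-39*(-37) + Q) = -6754 - (-39*(-37) + 371/62) = -6754 - (1443 + 371/62) = -6754 - 1*89837/62 = -6754 - 89837/62 = -508585/62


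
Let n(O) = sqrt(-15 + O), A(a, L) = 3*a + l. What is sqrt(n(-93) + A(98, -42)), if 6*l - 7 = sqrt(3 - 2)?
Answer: sqrt(2658 + 54*I*sqrt(3))/3 ≈ 17.188 + 0.30231*I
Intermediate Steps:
l = 4/3 (l = 7/6 + sqrt(3 - 2)/6 = 7/6 + sqrt(1)/6 = 7/6 + (1/6)*1 = 7/6 + 1/6 = 4/3 ≈ 1.3333)
A(a, L) = 4/3 + 3*a (A(a, L) = 3*a + 4/3 = 4/3 + 3*a)
sqrt(n(-93) + A(98, -42)) = sqrt(sqrt(-15 - 93) + (4/3 + 3*98)) = sqrt(sqrt(-108) + (4/3 + 294)) = sqrt(6*I*sqrt(3) + 886/3) = sqrt(886/3 + 6*I*sqrt(3))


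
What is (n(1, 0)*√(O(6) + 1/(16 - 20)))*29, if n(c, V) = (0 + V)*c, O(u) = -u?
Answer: 0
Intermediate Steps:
n(c, V) = V*c
(n(1, 0)*√(O(6) + 1/(16 - 20)))*29 = ((0*1)*√(-1*6 + 1/(16 - 20)))*29 = (0*√(-6 + 1/(-4)))*29 = (0*√(-6 - ¼))*29 = (0*√(-25/4))*29 = (0*(5*I/2))*29 = 0*29 = 0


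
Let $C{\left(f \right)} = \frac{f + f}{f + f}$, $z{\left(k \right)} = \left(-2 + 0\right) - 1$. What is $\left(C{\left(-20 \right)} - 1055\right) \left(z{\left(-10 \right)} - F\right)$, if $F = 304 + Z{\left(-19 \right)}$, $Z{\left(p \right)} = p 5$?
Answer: $223448$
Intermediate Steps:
$z{\left(k \right)} = -3$ ($z{\left(k \right)} = -2 - 1 = -3$)
$Z{\left(p \right)} = 5 p$
$C{\left(f \right)} = 1$ ($C{\left(f \right)} = \frac{2 f}{2 f} = 2 f \frac{1}{2 f} = 1$)
$F = 209$ ($F = 304 + 5 \left(-19\right) = 304 - 95 = 209$)
$\left(C{\left(-20 \right)} - 1055\right) \left(z{\left(-10 \right)} - F\right) = \left(1 - 1055\right) \left(-3 - 209\right) = - 1054 \left(-3 - 209\right) = \left(-1054\right) \left(-212\right) = 223448$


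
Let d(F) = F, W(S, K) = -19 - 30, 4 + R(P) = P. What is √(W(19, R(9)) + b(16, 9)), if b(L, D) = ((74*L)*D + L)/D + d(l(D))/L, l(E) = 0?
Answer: √10231/3 ≈ 33.716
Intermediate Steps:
R(P) = -4 + P
W(S, K) = -49
b(L, D) = (L + 74*D*L)/D (b(L, D) = ((74*L)*D + L)/D + 0/L = (74*D*L + L)/D + 0 = (L + 74*D*L)/D + 0 = (L + 74*D*L)/D)
√(W(19, R(9)) + b(16, 9)) = √(-49 + (74*16 + 16/9)) = √(-49 + (1184 + 16*(⅑))) = √(-49 + (1184 + 16/9)) = √(-49 + 10672/9) = √(10231/9) = √10231/3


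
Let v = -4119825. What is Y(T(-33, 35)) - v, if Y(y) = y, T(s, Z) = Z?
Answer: 4119860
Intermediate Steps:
Y(T(-33, 35)) - v = 35 - 1*(-4119825) = 35 + 4119825 = 4119860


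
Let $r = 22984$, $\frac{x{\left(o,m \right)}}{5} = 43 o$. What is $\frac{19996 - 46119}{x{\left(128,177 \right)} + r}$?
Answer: $- \frac{26123}{50504} \approx -0.51725$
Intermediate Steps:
$x{\left(o,m \right)} = 215 o$ ($x{\left(o,m \right)} = 5 \cdot 43 o = 215 o$)
$\frac{19996 - 46119}{x{\left(128,177 \right)} + r} = \frac{19996 - 46119}{215 \cdot 128 + 22984} = - \frac{26123}{27520 + 22984} = - \frac{26123}{50504}$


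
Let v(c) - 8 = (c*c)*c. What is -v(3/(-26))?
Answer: -140581/17576 ≈ -7.9985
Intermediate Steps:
v(c) = 8 + c**3 (v(c) = 8 + (c*c)*c = 8 + c**2*c = 8 + c**3)
-v(3/(-26)) = -(8 + (3/(-26))**3) = -(8 + (3*(-1/26))**3) = -(8 + (-3/26)**3) = -(8 - 27/17576) = -1*140581/17576 = -140581/17576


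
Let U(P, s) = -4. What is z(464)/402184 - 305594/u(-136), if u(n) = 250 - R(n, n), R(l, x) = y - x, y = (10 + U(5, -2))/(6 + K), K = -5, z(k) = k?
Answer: -7681560449/2714742 ≈ -2829.6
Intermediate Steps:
y = 6 (y = (10 - 4)/(6 - 5) = 6/1 = 6*1 = 6)
R(l, x) = 6 - x
u(n) = 244 + n (u(n) = 250 - (6 - n) = 250 + (-6 + n) = 244 + n)
z(464)/402184 - 305594/u(-136) = 464/402184 - 305594/(244 - 136) = 464*(1/402184) - 305594/108 = 58/50273 - 305594*1/108 = 58/50273 - 152797/54 = -7681560449/2714742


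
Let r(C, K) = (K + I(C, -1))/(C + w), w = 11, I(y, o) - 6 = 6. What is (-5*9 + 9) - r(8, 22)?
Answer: -718/19 ≈ -37.789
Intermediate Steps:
I(y, o) = 12 (I(y, o) = 6 + 6 = 12)
r(C, K) = (12 + K)/(11 + C) (r(C, K) = (K + 12)/(C + 11) = (12 + K)/(11 + C))
(-5*9 + 9) - r(8, 22) = (-5*9 + 9) - (12 + 22)/(11 + 8) = (-45 + 9) - 34/19 = -36 - 34/19 = -718/19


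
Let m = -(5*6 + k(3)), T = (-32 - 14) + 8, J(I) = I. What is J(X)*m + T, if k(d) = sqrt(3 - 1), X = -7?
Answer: 172 + 7*sqrt(2) ≈ 181.90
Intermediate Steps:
k(d) = sqrt(2)
T = -38 (T = -46 + 8 = -38)
m = -30 - sqrt(2) (m = -(5*6 + sqrt(2)) = -(30 + sqrt(2)) = -30 - sqrt(2) ≈ -31.414)
J(X)*m + T = -7*(-30 - sqrt(2)) - 38 = (210 + 7*sqrt(2)) - 38 = 172 + 7*sqrt(2)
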